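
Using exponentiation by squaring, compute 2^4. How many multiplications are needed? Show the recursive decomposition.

Computing 2^4 by squaring (build up from 2^1; each line after the first costs one multiplication):

2^1 = 2
2^2 = (2^1)^2 = 2^2 = 4
2^4 = (2^2)^2 = 4^2 = 16

Result: 16
Multiplications needed: 2 (2 lines after 2^1)

2^4 = 16. Using exponentiation by squaring, this requires 2 multiplications. The key idea: if the exponent is even, square the half-power; if odd, multiply by the base once.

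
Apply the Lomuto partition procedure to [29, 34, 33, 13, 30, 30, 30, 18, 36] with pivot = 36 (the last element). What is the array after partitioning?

Lomuto partition with pivot = 36:

Initial array: [29, 34, 33, 13, 30, 30, 30, 18, 36]

arr[0]=29 <= 36: swap with position 0, array becomes [29, 34, 33, 13, 30, 30, 30, 18, 36]
arr[1]=34 <= 36: swap with position 1, array becomes [29, 34, 33, 13, 30, 30, 30, 18, 36]
arr[2]=33 <= 36: swap with position 2, array becomes [29, 34, 33, 13, 30, 30, 30, 18, 36]
arr[3]=13 <= 36: swap with position 3, array becomes [29, 34, 33, 13, 30, 30, 30, 18, 36]
arr[4]=30 <= 36: swap with position 4, array becomes [29, 34, 33, 13, 30, 30, 30, 18, 36]
arr[5]=30 <= 36: swap with position 5, array becomes [29, 34, 33, 13, 30, 30, 30, 18, 36]
arr[6]=30 <= 36: swap with position 6, array becomes [29, 34, 33, 13, 30, 30, 30, 18, 36]
arr[7]=18 <= 36: swap with position 7, array becomes [29, 34, 33, 13, 30, 30, 30, 18, 36]

Place pivot at position 8: [29, 34, 33, 13, 30, 30, 30, 18, 36]
Pivot position: 8

After partitioning with pivot 36, the array becomes [29, 34, 33, 13, 30, 30, 30, 18, 36]. The pivot is placed at index 8. All elements to the left of the pivot are <= 36, and all elements to the right are > 36.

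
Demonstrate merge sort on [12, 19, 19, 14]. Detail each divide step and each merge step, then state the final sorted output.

Merge sort trace:

Split: [12, 19, 19, 14] -> [12, 19] and [19, 14]
  Split: [12, 19] -> [12] and [19]
  Merge: [12] + [19] -> [12, 19]
  Split: [19, 14] -> [19] and [14]
  Merge: [19] + [14] -> [14, 19]
Merge: [12, 19] + [14, 19] -> [12, 14, 19, 19]

Final sorted array: [12, 14, 19, 19]

The merge sort proceeds by recursively splitting the array and merging sorted halves.
After all merges, the sorted array is [12, 14, 19, 19].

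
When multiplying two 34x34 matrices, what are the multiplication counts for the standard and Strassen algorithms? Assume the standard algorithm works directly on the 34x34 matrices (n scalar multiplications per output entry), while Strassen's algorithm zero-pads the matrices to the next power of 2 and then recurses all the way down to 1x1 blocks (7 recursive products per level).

Matrix multiplication for 34x34 matrices:

Strassen's algorithm requires power-of-2 dimensions. Pad 34x34 to 64x64 (next power of 2).

Standard algorithm: 34^3 = 39304 multiplications
Strassen's algorithm: 7^(log2(64)) = 7^6 = 117649 multiplications
Difference: 39304 - 117649 = -78345 (Strassen uses MORE here due to padding overhead — for small or just-over-power-of-2 n, padding can outweigh the per-level savings)

Standard: 39304 multiplications (34^3). Strassen: 117649 multiplications (7^6, after padding to 64x64). Strassen reduces 8 recursive multiplications to 7 at each level.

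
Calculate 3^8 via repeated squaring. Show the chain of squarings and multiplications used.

Computing 3^8 by squaring (build up from 3^1; each line after the first costs one multiplication):

3^1 = 3
3^2 = (3^1)^2 = 3^2 = 9
3^4 = (3^2)^2 = 9^2 = 81
3^8 = (3^4)^2 = 81^2 = 6561

Result: 6561
Multiplications needed: 3 (3 lines after 3^1)

3^8 = 6561. Using exponentiation by squaring, this requires 3 multiplications. The key idea: if the exponent is even, square the half-power; if odd, multiply by the base once.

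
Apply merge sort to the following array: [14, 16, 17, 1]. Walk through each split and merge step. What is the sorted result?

Merge sort trace:

Split: [14, 16, 17, 1] -> [14, 16] and [17, 1]
  Split: [14, 16] -> [14] and [16]
  Merge: [14] + [16] -> [14, 16]
  Split: [17, 1] -> [17] and [1]
  Merge: [17] + [1] -> [1, 17]
Merge: [14, 16] + [1, 17] -> [1, 14, 16, 17]

Final sorted array: [1, 14, 16, 17]

The merge sort proceeds by recursively splitting the array and merging sorted halves.
After all merges, the sorted array is [1, 14, 16, 17].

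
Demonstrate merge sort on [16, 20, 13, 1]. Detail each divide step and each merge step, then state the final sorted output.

Merge sort trace:

Split: [16, 20, 13, 1] -> [16, 20] and [13, 1]
  Split: [16, 20] -> [16] and [20]
  Merge: [16] + [20] -> [16, 20]
  Split: [13, 1] -> [13] and [1]
  Merge: [13] + [1] -> [1, 13]
Merge: [16, 20] + [1, 13] -> [1, 13, 16, 20]

Final sorted array: [1, 13, 16, 20]

The merge sort proceeds by recursively splitting the array and merging sorted halves.
After all merges, the sorted array is [1, 13, 16, 20].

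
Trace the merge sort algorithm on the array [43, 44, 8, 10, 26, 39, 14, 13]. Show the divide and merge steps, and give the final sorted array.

Merge sort trace:

Split: [43, 44, 8, 10, 26, 39, 14, 13] -> [43, 44, 8, 10] and [26, 39, 14, 13]
  Split: [43, 44, 8, 10] -> [43, 44] and [8, 10]
    Split: [43, 44] -> [43] and [44]
    Merge: [43] + [44] -> [43, 44]
    Split: [8, 10] -> [8] and [10]
    Merge: [8] + [10] -> [8, 10]
  Merge: [43, 44] + [8, 10] -> [8, 10, 43, 44]
  Split: [26, 39, 14, 13] -> [26, 39] and [14, 13]
    Split: [26, 39] -> [26] and [39]
    Merge: [26] + [39] -> [26, 39]
    Split: [14, 13] -> [14] and [13]
    Merge: [14] + [13] -> [13, 14]
  Merge: [26, 39] + [13, 14] -> [13, 14, 26, 39]
Merge: [8, 10, 43, 44] + [13, 14, 26, 39] -> [8, 10, 13, 14, 26, 39, 43, 44]

Final sorted array: [8, 10, 13, 14, 26, 39, 43, 44]

The merge sort proceeds by recursively splitting the array and merging sorted halves.
After all merges, the sorted array is [8, 10, 13, 14, 26, 39, 43, 44].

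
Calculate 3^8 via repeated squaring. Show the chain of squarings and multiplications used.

Computing 3^8 by squaring (build up from 3^1; each line after the first costs one multiplication):

3^1 = 3
3^2 = (3^1)^2 = 3^2 = 9
3^4 = (3^2)^2 = 9^2 = 81
3^8 = (3^4)^2 = 81^2 = 6561

Result: 6561
Multiplications needed: 3 (3 lines after 3^1)

3^8 = 6561. Using exponentiation by squaring, this requires 3 multiplications. The key idea: if the exponent is even, square the half-power; if odd, multiply by the base once.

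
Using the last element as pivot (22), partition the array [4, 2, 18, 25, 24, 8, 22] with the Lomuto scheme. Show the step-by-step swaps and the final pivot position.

Lomuto partition with pivot = 22:

Initial array: [4, 2, 18, 25, 24, 8, 22]

arr[0]=4 <= 22: swap with position 0, array becomes [4, 2, 18, 25, 24, 8, 22]
arr[1]=2 <= 22: swap with position 1, array becomes [4, 2, 18, 25, 24, 8, 22]
arr[2]=18 <= 22: swap with position 2, array becomes [4, 2, 18, 25, 24, 8, 22]
arr[3]=25 > 22: no swap
arr[4]=24 > 22: no swap
arr[5]=8 <= 22: swap with position 3, array becomes [4, 2, 18, 8, 24, 25, 22]

Place pivot at position 4: [4, 2, 18, 8, 22, 25, 24]
Pivot position: 4

After partitioning with pivot 22, the array becomes [4, 2, 18, 8, 22, 25, 24]. The pivot is placed at index 4. All elements to the left of the pivot are <= 22, and all elements to the right are > 22.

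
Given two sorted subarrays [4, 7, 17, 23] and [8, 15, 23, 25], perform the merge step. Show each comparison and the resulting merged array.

Merging process:

Compare 4 vs 8: take 4 from left. Merged: [4]
Compare 7 vs 8: take 7 from left. Merged: [4, 7]
Compare 17 vs 8: take 8 from right. Merged: [4, 7, 8]
Compare 17 vs 15: take 15 from right. Merged: [4, 7, 8, 15]
Compare 17 vs 23: take 17 from left. Merged: [4, 7, 8, 15, 17]
Compare 23 vs 23: take 23 from left. Merged: [4, 7, 8, 15, 17, 23]
Append remaining from right: [23, 25]. Merged: [4, 7, 8, 15, 17, 23, 23, 25]

Final merged array: [4, 7, 8, 15, 17, 23, 23, 25]
Total comparisons: 6

The merged array is [4, 7, 8, 15, 17, 23, 23, 25], requiring 6 comparisons. The merge step runs in O(n) time where n is the total number of elements.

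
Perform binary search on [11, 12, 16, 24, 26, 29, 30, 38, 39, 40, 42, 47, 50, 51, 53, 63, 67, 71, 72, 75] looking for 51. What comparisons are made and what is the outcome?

Binary search for 51 in [11, 12, 16, 24, 26, 29, 30, 38, 39, 40, 42, 47, 50, 51, 53, 63, 67, 71, 72, 75]:

lo=0, hi=19, mid=9, arr[mid]=40 -> 40 < 51, search right half
lo=10, hi=19, mid=14, arr[mid]=53 -> 53 > 51, search left half
lo=10, hi=13, mid=11, arr[mid]=47 -> 47 < 51, search right half
lo=12, hi=13, mid=12, arr[mid]=50 -> 50 < 51, search right half
lo=13, hi=13, mid=13, arr[mid]=51 -> Found target at index 13!

Binary search finds 51 at index 13 after 5 comparisons. The search repeatedly halves the search space by comparing with the middle element.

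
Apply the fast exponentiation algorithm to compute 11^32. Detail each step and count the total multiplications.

Computing 11^32 by squaring (build up from 11^1; each line after the first costs one multiplication):

11^1 = 11
11^2 = (11^1)^2 = 11^2 = 121
11^4 = (11^2)^2 = 121^2 = 14641
11^8 = (11^4)^2 = 14641^2 = 214358881
11^16 = (11^8)^2 = 214358881^2 = 45949729863572161
11^32 = (11^16)^2 = 45949729863572161^2 = 2111377674535255285545615254209921

Result: 2111377674535255285545615254209921
Multiplications needed: 5 (5 lines after 11^1)

11^32 = 2111377674535255285545615254209921. Using exponentiation by squaring, this requires 5 multiplications. The key idea: if the exponent is even, square the half-power; if odd, multiply by the base once.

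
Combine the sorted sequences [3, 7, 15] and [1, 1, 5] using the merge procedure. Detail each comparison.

Merging process:

Compare 3 vs 1: take 1 from right. Merged: [1]
Compare 3 vs 1: take 1 from right. Merged: [1, 1]
Compare 3 vs 5: take 3 from left. Merged: [1, 1, 3]
Compare 7 vs 5: take 5 from right. Merged: [1, 1, 3, 5]
Append remaining from left: [7, 15]. Merged: [1, 1, 3, 5, 7, 15]

Final merged array: [1, 1, 3, 5, 7, 15]
Total comparisons: 4

The merged array is [1, 1, 3, 5, 7, 15], requiring 4 comparisons. The merge step runs in O(n) time where n is the total number of elements.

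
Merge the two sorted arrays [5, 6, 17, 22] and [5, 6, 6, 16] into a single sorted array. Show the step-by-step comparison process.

Merging process:

Compare 5 vs 5: take 5 from left. Merged: [5]
Compare 6 vs 5: take 5 from right. Merged: [5, 5]
Compare 6 vs 6: take 6 from left. Merged: [5, 5, 6]
Compare 17 vs 6: take 6 from right. Merged: [5, 5, 6, 6]
Compare 17 vs 6: take 6 from right. Merged: [5, 5, 6, 6, 6]
Compare 17 vs 16: take 16 from right. Merged: [5, 5, 6, 6, 6, 16]
Append remaining from left: [17, 22]. Merged: [5, 5, 6, 6, 6, 16, 17, 22]

Final merged array: [5, 5, 6, 6, 6, 16, 17, 22]
Total comparisons: 6

The merged array is [5, 5, 6, 6, 6, 16, 17, 22], requiring 6 comparisons. The merge step runs in O(n) time where n is the total number of elements.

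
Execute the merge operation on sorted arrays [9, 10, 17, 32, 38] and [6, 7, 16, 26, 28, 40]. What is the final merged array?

Merging process:

Compare 9 vs 6: take 6 from right. Merged: [6]
Compare 9 vs 7: take 7 from right. Merged: [6, 7]
Compare 9 vs 16: take 9 from left. Merged: [6, 7, 9]
Compare 10 vs 16: take 10 from left. Merged: [6, 7, 9, 10]
Compare 17 vs 16: take 16 from right. Merged: [6, 7, 9, 10, 16]
Compare 17 vs 26: take 17 from left. Merged: [6, 7, 9, 10, 16, 17]
Compare 32 vs 26: take 26 from right. Merged: [6, 7, 9, 10, 16, 17, 26]
Compare 32 vs 28: take 28 from right. Merged: [6, 7, 9, 10, 16, 17, 26, 28]
Compare 32 vs 40: take 32 from left. Merged: [6, 7, 9, 10, 16, 17, 26, 28, 32]
Compare 38 vs 40: take 38 from left. Merged: [6, 7, 9, 10, 16, 17, 26, 28, 32, 38]
Append remaining from right: [40]. Merged: [6, 7, 9, 10, 16, 17, 26, 28, 32, 38, 40]

Final merged array: [6, 7, 9, 10, 16, 17, 26, 28, 32, 38, 40]
Total comparisons: 10

The merged array is [6, 7, 9, 10, 16, 17, 26, 28, 32, 38, 40], requiring 10 comparisons. The merge step runs in O(n) time where n is the total number of elements.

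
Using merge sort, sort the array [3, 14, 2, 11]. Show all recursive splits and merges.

Merge sort trace:

Split: [3, 14, 2, 11] -> [3, 14] and [2, 11]
  Split: [3, 14] -> [3] and [14]
  Merge: [3] + [14] -> [3, 14]
  Split: [2, 11] -> [2] and [11]
  Merge: [2] + [11] -> [2, 11]
Merge: [3, 14] + [2, 11] -> [2, 3, 11, 14]

Final sorted array: [2, 3, 11, 14]

The merge sort proceeds by recursively splitting the array and merging sorted halves.
After all merges, the sorted array is [2, 3, 11, 14].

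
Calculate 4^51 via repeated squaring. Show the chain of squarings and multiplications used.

Computing 4^51 by squaring (build up from 4^1; each line after the first costs one multiplication):

4^1 = 4
4^2 = (4^1)^2 = 4^2 = 16
4^3 = 4 * 4^2 = 4 * 16 = 64
4^6 = (4^3)^2 = 64^2 = 4096
4^12 = (4^6)^2 = 4096^2 = 16777216
4^24 = (4^12)^2 = 16777216^2 = 281474976710656
4^25 = 4 * 4^24 = 4 * 281474976710656 = 1125899906842624
4^50 = (4^25)^2 = 1125899906842624^2 = 1267650600228229401496703205376
4^51 = 4 * 4^50 = 4 * 1267650600228229401496703205376 = 5070602400912917605986812821504

Result: 5070602400912917605986812821504
Multiplications needed: 8 (8 lines after 4^1)

4^51 = 5070602400912917605986812821504. Using exponentiation by squaring, this requires 8 multiplications. The key idea: if the exponent is even, square the half-power; if odd, multiply by the base once.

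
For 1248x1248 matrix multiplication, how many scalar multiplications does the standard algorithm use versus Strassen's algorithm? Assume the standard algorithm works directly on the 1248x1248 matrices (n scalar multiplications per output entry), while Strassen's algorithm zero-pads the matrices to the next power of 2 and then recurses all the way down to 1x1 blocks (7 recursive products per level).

Matrix multiplication for 1248x1248 matrices:

Strassen's algorithm requires power-of-2 dimensions. Pad 1248x1248 to 2048x2048 (next power of 2).

Standard algorithm: 1248^3 = 1943764992 multiplications
Strassen's algorithm: 7^(log2(2048)) = 7^11 = 1977326743 multiplications
Difference: 1943764992 - 1977326743 = -33561751 (Strassen uses MORE here due to padding overhead — for small or just-over-power-of-2 n, padding can outweigh the per-level savings)

Standard: 1943764992 multiplications (1248^3). Strassen: 1977326743 multiplications (7^11, after padding to 2048x2048). Strassen reduces 8 recursive multiplications to 7 at each level.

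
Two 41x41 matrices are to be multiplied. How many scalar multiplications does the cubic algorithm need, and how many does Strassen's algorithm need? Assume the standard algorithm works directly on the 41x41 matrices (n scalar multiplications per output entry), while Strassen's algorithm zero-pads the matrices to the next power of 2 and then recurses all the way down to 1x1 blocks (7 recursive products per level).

Matrix multiplication for 41x41 matrices:

Strassen's algorithm requires power-of-2 dimensions. Pad 41x41 to 64x64 (next power of 2).

Standard algorithm: 41^3 = 68921 multiplications
Strassen's algorithm: 7^(log2(64)) = 7^6 = 117649 multiplications
Difference: 68921 - 117649 = -48728 (Strassen uses MORE here due to padding overhead — for small or just-over-power-of-2 n, padding can outweigh the per-level savings)

Standard: 68921 multiplications (41^3). Strassen: 117649 multiplications (7^6, after padding to 64x64). Strassen reduces 8 recursive multiplications to 7 at each level.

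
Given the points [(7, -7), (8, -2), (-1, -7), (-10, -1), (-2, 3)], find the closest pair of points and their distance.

Computing all pairwise distances among 5 points:

d((7, -7), (8, -2)) = 5.099 <-- minimum
d((7, -7), (-1, -7)) = 8.0
d((7, -7), (-10, -1)) = 18.0278
d((7, -7), (-2, 3)) = 13.4536
d((8, -2), (-1, -7)) = 10.2956
d((8, -2), (-10, -1)) = 18.0278
d((8, -2), (-2, 3)) = 11.1803
d((-1, -7), (-10, -1)) = 10.8167
d((-1, -7), (-2, 3)) = 10.0499
d((-10, -1), (-2, 3)) = 8.9443

Closest pair: (7, -7) and (8, -2) with distance 5.099

The closest pair is (7, -7) and (8, -2) with Euclidean distance 5.099. For 5 points, brute-force pairwise comparison is shown above. For large n, the divide-and-conquer algorithm (sort by x, recurse on halves, check the dividing strip) achieves O(n log n).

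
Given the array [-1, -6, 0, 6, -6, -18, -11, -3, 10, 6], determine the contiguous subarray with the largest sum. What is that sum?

Using Kadane's algorithm on [-1, -6, 0, 6, -6, -18, -11, -3, 10, 6]:

Scanning through the array:
Position 1 (value -6): max_ending_here = -6, max_so_far = -1
Position 2 (value 0): max_ending_here = 0, max_so_far = 0
Position 3 (value 6): max_ending_here = 6, max_so_far = 6
Position 4 (value -6): max_ending_here = 0, max_so_far = 6
Position 5 (value -18): max_ending_here = -18, max_so_far = 6
Position 6 (value -11): max_ending_here = -11, max_so_far = 6
Position 7 (value -3): max_ending_here = -3, max_so_far = 6
Position 8 (value 10): max_ending_here = 10, max_so_far = 10
Position 9 (value 6): max_ending_here = 16, max_so_far = 16

Maximum subarray: [10, 6]
Maximum sum: 16

The maximum subarray is [10, 6] with sum 16. This subarray runs from index 8 to index 9.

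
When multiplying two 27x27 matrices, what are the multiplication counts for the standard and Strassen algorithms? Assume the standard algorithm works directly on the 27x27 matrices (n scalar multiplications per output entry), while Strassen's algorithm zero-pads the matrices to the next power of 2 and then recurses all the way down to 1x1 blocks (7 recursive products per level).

Matrix multiplication for 27x27 matrices:

Strassen's algorithm requires power-of-2 dimensions. Pad 27x27 to 32x32 (next power of 2).

Standard algorithm: 27^3 = 19683 multiplications
Strassen's algorithm: 7^(log2(32)) = 7^5 = 16807 multiplications
Savings: 19683 - 16807 = 2876 multiplications

Standard: 19683 multiplications (27^3). Strassen: 16807 multiplications (7^5, after padding to 32x32). Strassen reduces 8 recursive multiplications to 7 at each level.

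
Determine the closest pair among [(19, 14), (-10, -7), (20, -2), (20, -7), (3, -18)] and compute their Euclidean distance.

Computing all pairwise distances among 5 points:

d((19, 14), (-10, -7)) = 35.805
d((19, 14), (20, -2)) = 16.0312
d((19, 14), (20, -7)) = 21.0238
d((19, 14), (3, -18)) = 35.7771
d((-10, -7), (20, -2)) = 30.4138
d((-10, -7), (20, -7)) = 30.0
d((-10, -7), (3, -18)) = 17.0294
d((20, -2), (20, -7)) = 5.0 <-- minimum
d((20, -2), (3, -18)) = 23.3452
d((20, -7), (3, -18)) = 20.2485

Closest pair: (20, -2) and (20, -7) with distance 5.0

The closest pair is (20, -2) and (20, -7) with Euclidean distance 5.0. For 5 points, brute-force pairwise comparison is shown above. For large n, the divide-and-conquer algorithm (sort by x, recurse on halves, check the dividing strip) achieves O(n log n).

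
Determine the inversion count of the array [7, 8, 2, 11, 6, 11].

Finding inversions in [7, 8, 2, 11, 6, 11]:

(0, 2): arr[0]=7 > arr[2]=2
(0, 4): arr[0]=7 > arr[4]=6
(1, 2): arr[1]=8 > arr[2]=2
(1, 4): arr[1]=8 > arr[4]=6
(3, 4): arr[3]=11 > arr[4]=6

Total inversions: 5

The array has 5 inversion(s): (0,2), (0,4), (1,2), (1,4), (3,4). Each pair (i,j) satisfies i < j and arr[i] > arr[j].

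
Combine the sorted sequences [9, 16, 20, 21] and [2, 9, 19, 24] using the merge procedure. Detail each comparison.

Merging process:

Compare 9 vs 2: take 2 from right. Merged: [2]
Compare 9 vs 9: take 9 from left. Merged: [2, 9]
Compare 16 vs 9: take 9 from right. Merged: [2, 9, 9]
Compare 16 vs 19: take 16 from left. Merged: [2, 9, 9, 16]
Compare 20 vs 19: take 19 from right. Merged: [2, 9, 9, 16, 19]
Compare 20 vs 24: take 20 from left. Merged: [2, 9, 9, 16, 19, 20]
Compare 21 vs 24: take 21 from left. Merged: [2, 9, 9, 16, 19, 20, 21]
Append remaining from right: [24]. Merged: [2, 9, 9, 16, 19, 20, 21, 24]

Final merged array: [2, 9, 9, 16, 19, 20, 21, 24]
Total comparisons: 7

The merged array is [2, 9, 9, 16, 19, 20, 21, 24], requiring 7 comparisons. The merge step runs in O(n) time where n is the total number of elements.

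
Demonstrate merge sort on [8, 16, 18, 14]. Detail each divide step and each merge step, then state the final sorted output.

Merge sort trace:

Split: [8, 16, 18, 14] -> [8, 16] and [18, 14]
  Split: [8, 16] -> [8] and [16]
  Merge: [8] + [16] -> [8, 16]
  Split: [18, 14] -> [18] and [14]
  Merge: [18] + [14] -> [14, 18]
Merge: [8, 16] + [14, 18] -> [8, 14, 16, 18]

Final sorted array: [8, 14, 16, 18]

The merge sort proceeds by recursively splitting the array and merging sorted halves.
After all merges, the sorted array is [8, 14, 16, 18].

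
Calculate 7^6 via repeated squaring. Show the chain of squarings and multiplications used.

Computing 7^6 by squaring (build up from 7^1; each line after the first costs one multiplication):

7^1 = 7
7^2 = (7^1)^2 = 7^2 = 49
7^3 = 7 * 7^2 = 7 * 49 = 343
7^6 = (7^3)^2 = 343^2 = 117649

Result: 117649
Multiplications needed: 3 (3 lines after 7^1)

7^6 = 117649. Using exponentiation by squaring, this requires 3 multiplications. The key idea: if the exponent is even, square the half-power; if odd, multiply by the base once.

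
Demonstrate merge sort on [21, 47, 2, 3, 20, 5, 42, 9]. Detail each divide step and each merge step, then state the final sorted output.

Merge sort trace:

Split: [21, 47, 2, 3, 20, 5, 42, 9] -> [21, 47, 2, 3] and [20, 5, 42, 9]
  Split: [21, 47, 2, 3] -> [21, 47] and [2, 3]
    Split: [21, 47] -> [21] and [47]
    Merge: [21] + [47] -> [21, 47]
    Split: [2, 3] -> [2] and [3]
    Merge: [2] + [3] -> [2, 3]
  Merge: [21, 47] + [2, 3] -> [2, 3, 21, 47]
  Split: [20, 5, 42, 9] -> [20, 5] and [42, 9]
    Split: [20, 5] -> [20] and [5]
    Merge: [20] + [5] -> [5, 20]
    Split: [42, 9] -> [42] and [9]
    Merge: [42] + [9] -> [9, 42]
  Merge: [5, 20] + [9, 42] -> [5, 9, 20, 42]
Merge: [2, 3, 21, 47] + [5, 9, 20, 42] -> [2, 3, 5, 9, 20, 21, 42, 47]

Final sorted array: [2, 3, 5, 9, 20, 21, 42, 47]

The merge sort proceeds by recursively splitting the array and merging sorted halves.
After all merges, the sorted array is [2, 3, 5, 9, 20, 21, 42, 47].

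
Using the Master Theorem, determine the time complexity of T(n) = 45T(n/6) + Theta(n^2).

Master Theorem for T(n) = 45T(n/6) + O(n^2):

a = 45, b = 6, c = 2
log_b(a) = log_6(45) = 2.1245

Case 1: c = 2 < log_6(45) = 2.1245
T(n) = O(n^(log_6 45))

For T(n) = 45T(n/6) + O(n^2): log_6(45) = 2.1245. This is Case 1 of the Master Theorem (c < log_b(a), work dominated by leaves), giving O(n^(log_6 45)).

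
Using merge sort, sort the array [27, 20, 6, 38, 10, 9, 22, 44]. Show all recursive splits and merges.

Merge sort trace:

Split: [27, 20, 6, 38, 10, 9, 22, 44] -> [27, 20, 6, 38] and [10, 9, 22, 44]
  Split: [27, 20, 6, 38] -> [27, 20] and [6, 38]
    Split: [27, 20] -> [27] and [20]
    Merge: [27] + [20] -> [20, 27]
    Split: [6, 38] -> [6] and [38]
    Merge: [6] + [38] -> [6, 38]
  Merge: [20, 27] + [6, 38] -> [6, 20, 27, 38]
  Split: [10, 9, 22, 44] -> [10, 9] and [22, 44]
    Split: [10, 9] -> [10] and [9]
    Merge: [10] + [9] -> [9, 10]
    Split: [22, 44] -> [22] and [44]
    Merge: [22] + [44] -> [22, 44]
  Merge: [9, 10] + [22, 44] -> [9, 10, 22, 44]
Merge: [6, 20, 27, 38] + [9, 10, 22, 44] -> [6, 9, 10, 20, 22, 27, 38, 44]

Final sorted array: [6, 9, 10, 20, 22, 27, 38, 44]

The merge sort proceeds by recursively splitting the array and merging sorted halves.
After all merges, the sorted array is [6, 9, 10, 20, 22, 27, 38, 44].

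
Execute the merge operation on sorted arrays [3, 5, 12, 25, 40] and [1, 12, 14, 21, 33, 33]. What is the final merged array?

Merging process:

Compare 3 vs 1: take 1 from right. Merged: [1]
Compare 3 vs 12: take 3 from left. Merged: [1, 3]
Compare 5 vs 12: take 5 from left. Merged: [1, 3, 5]
Compare 12 vs 12: take 12 from left. Merged: [1, 3, 5, 12]
Compare 25 vs 12: take 12 from right. Merged: [1, 3, 5, 12, 12]
Compare 25 vs 14: take 14 from right. Merged: [1, 3, 5, 12, 12, 14]
Compare 25 vs 21: take 21 from right. Merged: [1, 3, 5, 12, 12, 14, 21]
Compare 25 vs 33: take 25 from left. Merged: [1, 3, 5, 12, 12, 14, 21, 25]
Compare 40 vs 33: take 33 from right. Merged: [1, 3, 5, 12, 12, 14, 21, 25, 33]
Compare 40 vs 33: take 33 from right. Merged: [1, 3, 5, 12, 12, 14, 21, 25, 33, 33]
Append remaining from left: [40]. Merged: [1, 3, 5, 12, 12, 14, 21, 25, 33, 33, 40]

Final merged array: [1, 3, 5, 12, 12, 14, 21, 25, 33, 33, 40]
Total comparisons: 10

The merged array is [1, 3, 5, 12, 12, 14, 21, 25, 33, 33, 40], requiring 10 comparisons. The merge step runs in O(n) time where n is the total number of elements.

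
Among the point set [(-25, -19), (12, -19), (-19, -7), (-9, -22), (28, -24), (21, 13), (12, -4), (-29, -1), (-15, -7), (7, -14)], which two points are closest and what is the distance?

Computing all pairwise distances among 10 points:

d((-25, -19), (12, -19)) = 37.0
d((-25, -19), (-19, -7)) = 13.4164
d((-25, -19), (-9, -22)) = 16.2788
d((-25, -19), (28, -24)) = 53.2353
d((-25, -19), (21, 13)) = 56.0357
d((-25, -19), (12, -4)) = 39.9249
d((-25, -19), (-29, -1)) = 18.4391
d((-25, -19), (-15, -7)) = 15.6205
d((-25, -19), (7, -14)) = 32.3883
d((12, -19), (-19, -7)) = 33.2415
d((12, -19), (-9, -22)) = 21.2132
d((12, -19), (28, -24)) = 16.7631
d((12, -19), (21, 13)) = 33.2415
d((12, -19), (12, -4)) = 15.0
d((12, -19), (-29, -1)) = 44.7772
d((12, -19), (-15, -7)) = 29.5466
d((12, -19), (7, -14)) = 7.0711
d((-19, -7), (-9, -22)) = 18.0278
d((-19, -7), (28, -24)) = 49.98
d((-19, -7), (21, 13)) = 44.7214
d((-19, -7), (12, -4)) = 31.1448
d((-19, -7), (-29, -1)) = 11.6619
d((-19, -7), (-15, -7)) = 4.0 <-- minimum
d((-19, -7), (7, -14)) = 26.9258
d((-9, -22), (28, -24)) = 37.054
d((-9, -22), (21, 13)) = 46.0977
d((-9, -22), (12, -4)) = 27.6586
d((-9, -22), (-29, -1)) = 29.0
d((-9, -22), (-15, -7)) = 16.1555
d((-9, -22), (7, -14)) = 17.8885
d((28, -24), (21, 13)) = 37.6563
d((28, -24), (12, -4)) = 25.6125
d((28, -24), (-29, -1)) = 61.4654
d((28, -24), (-15, -7)) = 46.2385
d((28, -24), (7, -14)) = 23.2594
d((21, 13), (12, -4)) = 19.2354
d((21, 13), (-29, -1)) = 51.923
d((21, 13), (-15, -7)) = 41.1825
d((21, 13), (7, -14)) = 30.4138
d((12, -4), (-29, -1)) = 41.1096
d((12, -4), (-15, -7)) = 27.1662
d((12, -4), (7, -14)) = 11.1803
d((-29, -1), (-15, -7)) = 15.2315
d((-29, -1), (7, -14)) = 38.2753
d((-15, -7), (7, -14)) = 23.0868

Closest pair: (-19, -7) and (-15, -7) with distance 4.0

The closest pair is (-19, -7) and (-15, -7) with Euclidean distance 4.0. For 10 points, brute-force pairwise comparison is shown above. For large n, the divide-and-conquer algorithm (sort by x, recurse on halves, check the dividing strip) achieves O(n log n).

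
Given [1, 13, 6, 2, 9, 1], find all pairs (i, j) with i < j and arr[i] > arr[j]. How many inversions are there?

Finding inversions in [1, 13, 6, 2, 9, 1]:

(1, 2): arr[1]=13 > arr[2]=6
(1, 3): arr[1]=13 > arr[3]=2
(1, 4): arr[1]=13 > arr[4]=9
(1, 5): arr[1]=13 > arr[5]=1
(2, 3): arr[2]=6 > arr[3]=2
(2, 5): arr[2]=6 > arr[5]=1
(3, 5): arr[3]=2 > arr[5]=1
(4, 5): arr[4]=9 > arr[5]=1

Total inversions: 8

The array has 8 inversion(s): (1,2), (1,3), (1,4), (1,5), (2,3), (2,5), (3,5), (4,5). Each pair (i,j) satisfies i < j and arr[i] > arr[j].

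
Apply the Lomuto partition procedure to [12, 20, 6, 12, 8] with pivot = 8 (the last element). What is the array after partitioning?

Lomuto partition with pivot = 8:

Initial array: [12, 20, 6, 12, 8]

arr[0]=12 > 8: no swap
arr[1]=20 > 8: no swap
arr[2]=6 <= 8: swap with position 0, array becomes [6, 20, 12, 12, 8]
arr[3]=12 > 8: no swap

Place pivot at position 1: [6, 8, 12, 12, 20]
Pivot position: 1

After partitioning with pivot 8, the array becomes [6, 8, 12, 12, 20]. The pivot is placed at index 1. All elements to the left of the pivot are <= 8, and all elements to the right are > 8.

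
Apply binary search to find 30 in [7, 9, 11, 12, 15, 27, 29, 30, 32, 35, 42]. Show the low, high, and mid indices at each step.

Binary search for 30 in [7, 9, 11, 12, 15, 27, 29, 30, 32, 35, 42]:

lo=0, hi=10, mid=5, arr[mid]=27 -> 27 < 30, search right half
lo=6, hi=10, mid=8, arr[mid]=32 -> 32 > 30, search left half
lo=6, hi=7, mid=6, arr[mid]=29 -> 29 < 30, search right half
lo=7, hi=7, mid=7, arr[mid]=30 -> Found target at index 7!

Binary search finds 30 at index 7 after 4 comparisons. The search repeatedly halves the search space by comparing with the middle element.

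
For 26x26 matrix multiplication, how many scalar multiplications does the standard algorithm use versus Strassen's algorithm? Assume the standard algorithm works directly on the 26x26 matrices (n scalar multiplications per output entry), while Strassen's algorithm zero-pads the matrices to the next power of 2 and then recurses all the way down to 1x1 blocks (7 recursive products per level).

Matrix multiplication for 26x26 matrices:

Strassen's algorithm requires power-of-2 dimensions. Pad 26x26 to 32x32 (next power of 2).

Standard algorithm: 26^3 = 17576 multiplications
Strassen's algorithm: 7^(log2(32)) = 7^5 = 16807 multiplications
Savings: 17576 - 16807 = 769 multiplications

Standard: 17576 multiplications (26^3). Strassen: 16807 multiplications (7^5, after padding to 32x32). Strassen reduces 8 recursive multiplications to 7 at each level.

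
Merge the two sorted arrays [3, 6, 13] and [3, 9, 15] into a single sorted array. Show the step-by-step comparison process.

Merging process:

Compare 3 vs 3: take 3 from left. Merged: [3]
Compare 6 vs 3: take 3 from right. Merged: [3, 3]
Compare 6 vs 9: take 6 from left. Merged: [3, 3, 6]
Compare 13 vs 9: take 9 from right. Merged: [3, 3, 6, 9]
Compare 13 vs 15: take 13 from left. Merged: [3, 3, 6, 9, 13]
Append remaining from right: [15]. Merged: [3, 3, 6, 9, 13, 15]

Final merged array: [3, 3, 6, 9, 13, 15]
Total comparisons: 5

The merged array is [3, 3, 6, 9, 13, 15], requiring 5 comparisons. The merge step runs in O(n) time where n is the total number of elements.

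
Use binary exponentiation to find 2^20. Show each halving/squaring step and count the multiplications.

Computing 2^20 by squaring (build up from 2^1; each line after the first costs one multiplication):

2^1 = 2
2^2 = (2^1)^2 = 2^2 = 4
2^4 = (2^2)^2 = 4^2 = 16
2^5 = 2 * 2^4 = 2 * 16 = 32
2^10 = (2^5)^2 = 32^2 = 1024
2^20 = (2^10)^2 = 1024^2 = 1048576

Result: 1048576
Multiplications needed: 5 (5 lines after 2^1)

2^20 = 1048576. Using exponentiation by squaring, this requires 5 multiplications. The key idea: if the exponent is even, square the half-power; if odd, multiply by the base once.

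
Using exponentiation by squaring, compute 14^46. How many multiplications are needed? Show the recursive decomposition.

Computing 14^46 by squaring (build up from 14^1; each line after the first costs one multiplication):

14^1 = 14
14^2 = (14^1)^2 = 14^2 = 196
14^4 = (14^2)^2 = 196^2 = 38416
14^5 = 14 * 14^4 = 14 * 38416 = 537824
14^10 = (14^5)^2 = 537824^2 = 289254654976
14^11 = 14 * 14^10 = 14 * 289254654976 = 4049565169664
14^22 = (14^11)^2 = 4049565169664^2 = 16398978063355821105872896
14^23 = 14 * 14^22 = 14 * 16398978063355821105872896 = 229585692886981495482220544
14^46 = (14^23)^2 = 229585692886981495482220544^2 = 52709590378395385649697127909589319306203213055655936

Result: 52709590378395385649697127909589319306203213055655936
Multiplications needed: 8 (8 lines after 14^1)

14^46 = 52709590378395385649697127909589319306203213055655936. Using exponentiation by squaring, this requires 8 multiplications. The key idea: if the exponent is even, square the half-power; if odd, multiply by the base once.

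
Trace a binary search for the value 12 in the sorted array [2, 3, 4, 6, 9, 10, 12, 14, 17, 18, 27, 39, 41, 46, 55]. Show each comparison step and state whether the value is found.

Binary search for 12 in [2, 3, 4, 6, 9, 10, 12, 14, 17, 18, 27, 39, 41, 46, 55]:

lo=0, hi=14, mid=7, arr[mid]=14 -> 14 > 12, search left half
lo=0, hi=6, mid=3, arr[mid]=6 -> 6 < 12, search right half
lo=4, hi=6, mid=5, arr[mid]=10 -> 10 < 12, search right half
lo=6, hi=6, mid=6, arr[mid]=12 -> Found target at index 6!

Binary search finds 12 at index 6 after 4 comparisons. The search repeatedly halves the search space by comparing with the middle element.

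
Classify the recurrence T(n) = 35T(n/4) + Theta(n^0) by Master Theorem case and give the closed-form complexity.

Master Theorem for T(n) = 35T(n/4) + O(n^0):

a = 35, b = 4, c = 0
log_b(a) = log_4(35) = 2.5646

Case 1: c = 0 < log_4(35) = 2.5646
T(n) = O(n^(log_4 35))

For T(n) = 35T(n/4) + O(n^0): log_4(35) = 2.5646. This is Case 1 of the Master Theorem (c < log_b(a), work dominated by leaves), giving O(n^(log_4 35)).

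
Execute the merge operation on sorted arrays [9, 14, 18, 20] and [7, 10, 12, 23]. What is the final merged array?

Merging process:

Compare 9 vs 7: take 7 from right. Merged: [7]
Compare 9 vs 10: take 9 from left. Merged: [7, 9]
Compare 14 vs 10: take 10 from right. Merged: [7, 9, 10]
Compare 14 vs 12: take 12 from right. Merged: [7, 9, 10, 12]
Compare 14 vs 23: take 14 from left. Merged: [7, 9, 10, 12, 14]
Compare 18 vs 23: take 18 from left. Merged: [7, 9, 10, 12, 14, 18]
Compare 20 vs 23: take 20 from left. Merged: [7, 9, 10, 12, 14, 18, 20]
Append remaining from right: [23]. Merged: [7, 9, 10, 12, 14, 18, 20, 23]

Final merged array: [7, 9, 10, 12, 14, 18, 20, 23]
Total comparisons: 7

The merged array is [7, 9, 10, 12, 14, 18, 20, 23], requiring 7 comparisons. The merge step runs in O(n) time where n is the total number of elements.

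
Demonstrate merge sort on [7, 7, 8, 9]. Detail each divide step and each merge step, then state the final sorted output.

Merge sort trace:

Split: [7, 7, 8, 9] -> [7, 7] and [8, 9]
  Split: [7, 7] -> [7] and [7]
  Merge: [7] + [7] -> [7, 7]
  Split: [8, 9] -> [8] and [9]
  Merge: [8] + [9] -> [8, 9]
Merge: [7, 7] + [8, 9] -> [7, 7, 8, 9]

Final sorted array: [7, 7, 8, 9]

The merge sort proceeds by recursively splitting the array and merging sorted halves.
After all merges, the sorted array is [7, 7, 8, 9].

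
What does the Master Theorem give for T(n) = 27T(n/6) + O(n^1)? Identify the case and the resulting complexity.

Master Theorem for T(n) = 27T(n/6) + O(n^1):

a = 27, b = 6, c = 1
log_b(a) = log_6(27) = 1.8394

Case 1: c = 1 < log_6(27) = 1.8394
T(n) = O(n^(log_6 27))

For T(n) = 27T(n/6) + O(n^1): log_6(27) = 1.8394. This is Case 1 of the Master Theorem (c < log_b(a), work dominated by leaves), giving O(n^(log_6 27)).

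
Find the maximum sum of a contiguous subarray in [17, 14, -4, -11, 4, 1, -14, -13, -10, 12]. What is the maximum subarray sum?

Using Kadane's algorithm on [17, 14, -4, -11, 4, 1, -14, -13, -10, 12]:

Scanning through the array:
Position 1 (value 14): max_ending_here = 31, max_so_far = 31
Position 2 (value -4): max_ending_here = 27, max_so_far = 31
Position 3 (value -11): max_ending_here = 16, max_so_far = 31
Position 4 (value 4): max_ending_here = 20, max_so_far = 31
Position 5 (value 1): max_ending_here = 21, max_so_far = 31
Position 6 (value -14): max_ending_here = 7, max_so_far = 31
Position 7 (value -13): max_ending_here = -6, max_so_far = 31
Position 8 (value -10): max_ending_here = -10, max_so_far = 31
Position 9 (value 12): max_ending_here = 12, max_so_far = 31

Maximum subarray: [17, 14]
Maximum sum: 31

The maximum subarray is [17, 14] with sum 31. This subarray runs from index 0 to index 1.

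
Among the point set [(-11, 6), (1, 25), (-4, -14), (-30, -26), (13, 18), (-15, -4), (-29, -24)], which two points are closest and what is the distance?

Computing all pairwise distances among 7 points:

d((-11, 6), (1, 25)) = 22.4722
d((-11, 6), (-4, -14)) = 21.1896
d((-11, 6), (-30, -26)) = 37.2156
d((-11, 6), (13, 18)) = 26.8328
d((-11, 6), (-15, -4)) = 10.7703
d((-11, 6), (-29, -24)) = 34.9857
d((1, 25), (-4, -14)) = 39.3192
d((1, 25), (-30, -26)) = 59.6825
d((1, 25), (13, 18)) = 13.8924
d((1, 25), (-15, -4)) = 33.121
d((1, 25), (-29, -24)) = 57.4543
d((-4, -14), (-30, -26)) = 28.6356
d((-4, -14), (13, 18)) = 36.2353
d((-4, -14), (-15, -4)) = 14.8661
d((-4, -14), (-29, -24)) = 26.9258
d((-30, -26), (13, 18)) = 61.5224
d((-30, -26), (-15, -4)) = 26.6271
d((-30, -26), (-29, -24)) = 2.2361 <-- minimum
d((13, 18), (-15, -4)) = 35.609
d((13, 18), (-29, -24)) = 59.397
d((-15, -4), (-29, -24)) = 24.4131

Closest pair: (-30, -26) and (-29, -24) with distance 2.2361

The closest pair is (-30, -26) and (-29, -24) with Euclidean distance 2.2361. For 7 points, brute-force pairwise comparison is shown above. For large n, the divide-and-conquer algorithm (sort by x, recurse on halves, check the dividing strip) achieves O(n log n).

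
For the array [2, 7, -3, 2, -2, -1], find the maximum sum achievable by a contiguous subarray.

Using Kadane's algorithm on [2, 7, -3, 2, -2, -1]:

Scanning through the array:
Position 1 (value 7): max_ending_here = 9, max_so_far = 9
Position 2 (value -3): max_ending_here = 6, max_so_far = 9
Position 3 (value 2): max_ending_here = 8, max_so_far = 9
Position 4 (value -2): max_ending_here = 6, max_so_far = 9
Position 5 (value -1): max_ending_here = 5, max_so_far = 9

Maximum subarray: [2, 7]
Maximum sum: 9

The maximum subarray is [2, 7] with sum 9. This subarray runs from index 0 to index 1.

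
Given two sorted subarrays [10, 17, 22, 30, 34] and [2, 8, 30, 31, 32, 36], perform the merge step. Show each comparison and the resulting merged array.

Merging process:

Compare 10 vs 2: take 2 from right. Merged: [2]
Compare 10 vs 8: take 8 from right. Merged: [2, 8]
Compare 10 vs 30: take 10 from left. Merged: [2, 8, 10]
Compare 17 vs 30: take 17 from left. Merged: [2, 8, 10, 17]
Compare 22 vs 30: take 22 from left. Merged: [2, 8, 10, 17, 22]
Compare 30 vs 30: take 30 from left. Merged: [2, 8, 10, 17, 22, 30]
Compare 34 vs 30: take 30 from right. Merged: [2, 8, 10, 17, 22, 30, 30]
Compare 34 vs 31: take 31 from right. Merged: [2, 8, 10, 17, 22, 30, 30, 31]
Compare 34 vs 32: take 32 from right. Merged: [2, 8, 10, 17, 22, 30, 30, 31, 32]
Compare 34 vs 36: take 34 from left. Merged: [2, 8, 10, 17, 22, 30, 30, 31, 32, 34]
Append remaining from right: [36]. Merged: [2, 8, 10, 17, 22, 30, 30, 31, 32, 34, 36]

Final merged array: [2, 8, 10, 17, 22, 30, 30, 31, 32, 34, 36]
Total comparisons: 10

The merged array is [2, 8, 10, 17, 22, 30, 30, 31, 32, 34, 36], requiring 10 comparisons. The merge step runs in O(n) time where n is the total number of elements.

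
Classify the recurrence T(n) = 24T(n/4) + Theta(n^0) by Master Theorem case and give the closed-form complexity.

Master Theorem for T(n) = 24T(n/4) + O(n^0):

a = 24, b = 4, c = 0
log_b(a) = log_4(24) = 2.2925

Case 1: c = 0 < log_4(24) = 2.2925
T(n) = O(n^(log_4 24))

For T(n) = 24T(n/4) + O(n^0): log_4(24) = 2.2925. This is Case 1 of the Master Theorem (c < log_b(a), work dominated by leaves), giving O(n^(log_4 24)).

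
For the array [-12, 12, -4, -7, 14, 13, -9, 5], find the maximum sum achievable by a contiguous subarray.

Using Kadane's algorithm on [-12, 12, -4, -7, 14, 13, -9, 5]:

Scanning through the array:
Position 1 (value 12): max_ending_here = 12, max_so_far = 12
Position 2 (value -4): max_ending_here = 8, max_so_far = 12
Position 3 (value -7): max_ending_here = 1, max_so_far = 12
Position 4 (value 14): max_ending_here = 15, max_so_far = 15
Position 5 (value 13): max_ending_here = 28, max_so_far = 28
Position 6 (value -9): max_ending_here = 19, max_so_far = 28
Position 7 (value 5): max_ending_here = 24, max_so_far = 28

Maximum subarray: [12, -4, -7, 14, 13]
Maximum sum: 28

The maximum subarray is [12, -4, -7, 14, 13] with sum 28. This subarray runs from index 1 to index 5.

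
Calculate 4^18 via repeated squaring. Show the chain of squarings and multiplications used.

Computing 4^18 by squaring (build up from 4^1; each line after the first costs one multiplication):

4^1 = 4
4^2 = (4^1)^2 = 4^2 = 16
4^4 = (4^2)^2 = 16^2 = 256
4^8 = (4^4)^2 = 256^2 = 65536
4^9 = 4 * 4^8 = 4 * 65536 = 262144
4^18 = (4^9)^2 = 262144^2 = 68719476736

Result: 68719476736
Multiplications needed: 5 (5 lines after 4^1)

4^18 = 68719476736. Using exponentiation by squaring, this requires 5 multiplications. The key idea: if the exponent is even, square the half-power; if odd, multiply by the base once.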